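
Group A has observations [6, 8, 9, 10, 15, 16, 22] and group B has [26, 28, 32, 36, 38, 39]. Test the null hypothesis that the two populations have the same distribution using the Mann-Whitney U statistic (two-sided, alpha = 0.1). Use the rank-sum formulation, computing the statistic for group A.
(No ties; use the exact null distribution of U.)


Step 1: Combine and sort all 13 observations; assign midranks.
sorted (value, group): (6,X), (8,X), (9,X), (10,X), (15,X), (16,X), (22,X), (26,Y), (28,Y), (32,Y), (36,Y), (38,Y), (39,Y)
ranks: 6->1, 8->2, 9->3, 10->4, 15->5, 16->6, 22->7, 26->8, 28->9, 32->10, 36->11, 38->12, 39->13
Step 2: Rank sum for X: R1 = 1 + 2 + 3 + 4 + 5 + 6 + 7 = 28.
Step 3: U_X = R1 - n1(n1+1)/2 = 28 - 7*8/2 = 28 - 28 = 0.
       U_Y = n1*n2 - U_X = 42 - 0 = 42.
Step 4: No ties, so the exact null distribution of U (based on enumerating the C(13,7) = 1716 equally likely rank assignments) gives the two-sided p-value.
Step 5: p-value = 0.001166; compare to alpha = 0.1. reject H0.

U_X = 0, p = 0.001166, reject H0 at alpha = 0.1.


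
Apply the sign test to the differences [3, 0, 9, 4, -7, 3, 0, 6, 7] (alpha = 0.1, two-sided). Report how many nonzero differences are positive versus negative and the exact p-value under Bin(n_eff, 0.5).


Step 1: Discard zero differences. Original n = 9; n_eff = number of nonzero differences = 7.
Nonzero differences (with sign): +3, +9, +4, -7, +3, +6, +7
Step 2: Count signs: positive = 6, negative = 1.
Step 3: Under H0: P(positive) = 0.5, so the number of positives S ~ Bin(7, 0.5).
Step 4: Two-sided exact p-value = sum of Bin(7,0.5) probabilities at or below the observed probability = 0.125000.
Step 5: alpha = 0.1. fail to reject H0.

n_eff = 7, pos = 6, neg = 1, p = 0.125000, fail to reject H0.


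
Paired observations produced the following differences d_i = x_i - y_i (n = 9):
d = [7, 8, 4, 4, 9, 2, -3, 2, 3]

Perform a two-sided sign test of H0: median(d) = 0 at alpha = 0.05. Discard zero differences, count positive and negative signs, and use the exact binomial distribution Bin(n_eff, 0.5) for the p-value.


Step 1: Discard zero differences. Original n = 9; n_eff = number of nonzero differences = 9.
Nonzero differences (with sign): +7, +8, +4, +4, +9, +2, -3, +2, +3
Step 2: Count signs: positive = 8, negative = 1.
Step 3: Under H0: P(positive) = 0.5, so the number of positives S ~ Bin(9, 0.5).
Step 4: Two-sided exact p-value = sum of Bin(9,0.5) probabilities at or below the observed probability = 0.039062.
Step 5: alpha = 0.05. reject H0.

n_eff = 9, pos = 8, neg = 1, p = 0.039062, reject H0.


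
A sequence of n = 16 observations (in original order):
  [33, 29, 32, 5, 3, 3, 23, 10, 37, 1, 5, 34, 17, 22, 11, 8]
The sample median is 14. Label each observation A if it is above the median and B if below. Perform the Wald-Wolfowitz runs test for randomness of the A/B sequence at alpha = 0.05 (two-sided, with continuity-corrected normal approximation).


Step 1: Compute median = 14; label A = above, B = below.
Labels in order: AAABBBABABBAAABB  (n_A = 8, n_B = 8)
Step 2: Count runs R = 8.
Step 3: Under H0 (random ordering), E[R] = 2*n_A*n_B/(n_A+n_B) + 1 = 2*8*8/16 + 1 = 9.0000.
        Var[R] = 2*n_A*n_B*(2*n_A*n_B - n_A - n_B) / ((n_A+n_B)^2 * (n_A+n_B-1)) = 14336/3840 = 3.7333.
        SD[R] = 1.9322.
Step 4: Continuity-corrected z = (R + 0.5 - E[R]) / SD[R] = (8 + 0.5 - 9.0000) / 1.9322 = -0.2588.
Step 5: Two-sided p-value via normal approximation = 2*(1 - Phi(|z|)) = 0.795809.
Step 6: alpha = 0.05. fail to reject H0.

R = 8, z = -0.2588, p = 0.795809, fail to reject H0.


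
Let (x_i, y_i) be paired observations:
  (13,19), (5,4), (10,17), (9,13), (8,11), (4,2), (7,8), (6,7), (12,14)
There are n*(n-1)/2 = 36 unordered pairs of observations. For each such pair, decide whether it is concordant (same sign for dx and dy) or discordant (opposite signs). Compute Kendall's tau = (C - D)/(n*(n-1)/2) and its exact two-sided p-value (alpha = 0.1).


Step 1: Enumerate the 36 unordered pairs (i,j) with i<j and classify each by sign(x_j-x_i) * sign(y_j-y_i).
  (1,2):dx=-8,dy=-15->C; (1,3):dx=-3,dy=-2->C; (1,4):dx=-4,dy=-6->C; (1,5):dx=-5,dy=-8->C
  (1,6):dx=-9,dy=-17->C; (1,7):dx=-6,dy=-11->C; (1,8):dx=-7,dy=-12->C; (1,9):dx=-1,dy=-5->C
  (2,3):dx=+5,dy=+13->C; (2,4):dx=+4,dy=+9->C; (2,5):dx=+3,dy=+7->C; (2,6):dx=-1,dy=-2->C
  (2,7):dx=+2,dy=+4->C; (2,8):dx=+1,dy=+3->C; (2,9):dx=+7,dy=+10->C; (3,4):dx=-1,dy=-4->C
  (3,5):dx=-2,dy=-6->C; (3,6):dx=-6,dy=-15->C; (3,7):dx=-3,dy=-9->C; (3,8):dx=-4,dy=-10->C
  (3,9):dx=+2,dy=-3->D; (4,5):dx=-1,dy=-2->C; (4,6):dx=-5,dy=-11->C; (4,7):dx=-2,dy=-5->C
  (4,8):dx=-3,dy=-6->C; (4,9):dx=+3,dy=+1->C; (5,6):dx=-4,dy=-9->C; (5,7):dx=-1,dy=-3->C
  (5,8):dx=-2,dy=-4->C; (5,9):dx=+4,dy=+3->C; (6,7):dx=+3,dy=+6->C; (6,8):dx=+2,dy=+5->C
  (6,9):dx=+8,dy=+12->C; (7,8):dx=-1,dy=-1->C; (7,9):dx=+5,dy=+6->C; (8,9):dx=+6,dy=+7->C
Step 2: C = 35, D = 1, total pairs = 36.
Step 3: tau = (C - D)/(n(n-1)/2) = (35 - 1)/36 = 0.944444.
Step 4: Exact two-sided p-value (enumerate n! = 362880 permutations of y under H0): p = 0.000050.
Step 5: alpha = 0.1. reject H0.

tau_b = 0.9444 (C=35, D=1), p = 0.000050, reject H0.


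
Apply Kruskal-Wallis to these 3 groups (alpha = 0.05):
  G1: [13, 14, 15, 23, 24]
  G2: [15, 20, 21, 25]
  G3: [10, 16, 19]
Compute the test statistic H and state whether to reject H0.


Step 1: Combine all N = 12 observations and assign midranks.
sorted (value, group, rank): (10,G3,1), (13,G1,2), (14,G1,3), (15,G1,4.5), (15,G2,4.5), (16,G3,6), (19,G3,7), (20,G2,8), (21,G2,9), (23,G1,10), (24,G1,11), (25,G2,12)
Step 2: Sum ranks within each group.
R_1 = 30.5 (n_1 = 5)
R_2 = 33.5 (n_2 = 4)
R_3 = 14 (n_3 = 3)
Step 3: H = 12/(N(N+1)) * sum(R_i^2/n_i) - 3(N+1)
     = 12/(12*13) * (30.5^2/5 + 33.5^2/4 + 14^2/3) - 3*13
     = 0.076923 * 531.946 - 39
     = 1.918910.
Step 4: Ties present; correction factor C = 1 - 6/(12^3 - 12) = 0.996503. Corrected H = 1.918910 / 0.996503 = 1.925643.
Step 5: Under H0, H ~ chi^2(2); p-value = 0.381814.
Step 6: alpha = 0.05. fail to reject H0.

H = 1.9256, df = 2, p = 0.381814, fail to reject H0.


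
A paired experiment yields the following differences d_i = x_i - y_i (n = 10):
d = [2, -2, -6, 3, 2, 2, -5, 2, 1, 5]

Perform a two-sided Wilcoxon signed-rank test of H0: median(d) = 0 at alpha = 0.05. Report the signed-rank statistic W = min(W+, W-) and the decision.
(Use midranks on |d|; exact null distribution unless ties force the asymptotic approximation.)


Step 1: Drop any zero differences (none here) and take |d_i|.
|d| = [2, 2, 6, 3, 2, 2, 5, 2, 1, 5]
Step 2: Midrank |d_i| (ties get averaged ranks).
ranks: |2|->4, |2|->4, |6|->10, |3|->7, |2|->4, |2|->4, |5|->8.5, |2|->4, |1|->1, |5|->8.5
Step 3: Attach original signs; sum ranks with positive sign and with negative sign.
W+ = 4 + 7 + 4 + 4 + 4 + 1 + 8.5 = 32.5
W- = 4 + 10 + 8.5 = 22.5
(Check: W+ + W- = 55 should equal n(n+1)/2 = 55.)
Step 4: Test statistic W = min(W+, W-) = 22.5.
Step 5: Ties in |d|, so use the tie-corrected normal approximation.
        E[W] = n(n+1)/4 = 10*11/4 = 27.5.
        Tie groups: |d|=2 (t=5), |d|=5 (t=2); sum(t^3 - t) = 126.
        Var[W] = n(n+1)(2n+1)/24 - sum(t^3-t)/48 = 2310/24 - 126/48 = 93.625.
        z = (W - E[W]) / sqrt(Var[W]) = (22.5 - 27.5) / 9.6760 = -0.5167.
        Two-sided p = 2*Phi(z) = 0.605336.
Step 6: alpha = 0.05. fail to reject H0.

W+ = 32.5, W- = 22.5, W = min = 22.5, p = 0.605336, fail to reject H0.


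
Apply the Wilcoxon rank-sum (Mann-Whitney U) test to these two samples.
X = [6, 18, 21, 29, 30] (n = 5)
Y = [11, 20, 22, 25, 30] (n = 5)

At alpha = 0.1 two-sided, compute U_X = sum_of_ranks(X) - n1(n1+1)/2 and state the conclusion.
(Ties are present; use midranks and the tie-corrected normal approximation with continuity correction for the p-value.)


Step 1: Combine and sort all 10 observations; assign midranks.
sorted (value, group): (6,X), (11,Y), (18,X), (20,Y), (21,X), (22,Y), (25,Y), (29,X), (30,X), (30,Y)
ranks: 6->1, 11->2, 18->3, 20->4, 21->5, 22->6, 25->7, 29->8, 30->9.5, 30->9.5
Step 2: Rank sum for X: R1 = 1 + 3 + 5 + 8 + 9.5 = 26.5.
Step 3: U_X = R1 - n1(n1+1)/2 = 26.5 - 5*6/2 = 26.5 - 15 = 11.5.
       U_Y = n1*n2 - U_X = 25 - 11.5 = 13.5.
Step 4: Ties are present, so use the tie-corrected normal approximation (with continuity correction) for the p-value.
Step 5: p-value = 0.916563; compare to alpha = 0.1. fail to reject H0.

U_X = 11.5, p = 0.916563, fail to reject H0 at alpha = 0.1.


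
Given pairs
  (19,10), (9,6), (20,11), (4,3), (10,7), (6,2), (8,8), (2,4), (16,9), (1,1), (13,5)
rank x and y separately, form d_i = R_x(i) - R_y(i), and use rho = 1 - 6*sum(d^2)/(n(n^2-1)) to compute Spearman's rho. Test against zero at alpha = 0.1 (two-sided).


Step 1: Rank x and y separately (midranks; no ties here).
rank(x): 19->10, 9->6, 20->11, 4->3, 10->7, 6->4, 8->5, 2->2, 16->9, 1->1, 13->8
rank(y): 10->10, 6->6, 11->11, 3->3, 7->7, 2->2, 8->8, 4->4, 9->9, 1->1, 5->5
Step 2: d_i = R_x(i) - R_y(i); compute d_i^2.
  (10-10)^2=0, (6-6)^2=0, (11-11)^2=0, (3-3)^2=0, (7-7)^2=0, (4-2)^2=4, (5-8)^2=9, (2-4)^2=4, (9-9)^2=0, (1-1)^2=0, (8-5)^2=9
sum(d^2) = 26.
Step 3: rho = 1 - 6*26 / (11*(11^2 - 1)) = 1 - 156/1320 = 0.881818.
Step 4: Under H0, t = rho * sqrt((n-2)/(1-rho^2)) = 5.6097 ~ t(9).
Step 5: Two-sided p-value from the t-distribution with 9 df = 0.000330.
Step 6: alpha = 0.1. reject H0.

rho = 0.8818, p = 0.000330, reject H0 at alpha = 0.1.


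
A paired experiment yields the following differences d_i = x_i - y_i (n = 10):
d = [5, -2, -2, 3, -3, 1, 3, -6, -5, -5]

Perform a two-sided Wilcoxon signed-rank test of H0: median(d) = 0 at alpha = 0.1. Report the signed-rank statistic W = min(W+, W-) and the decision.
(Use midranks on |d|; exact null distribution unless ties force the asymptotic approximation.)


Step 1: Drop any zero differences (none here) and take |d_i|.
|d| = [5, 2, 2, 3, 3, 1, 3, 6, 5, 5]
Step 2: Midrank |d_i| (ties get averaged ranks).
ranks: |5|->8, |2|->2.5, |2|->2.5, |3|->5, |3|->5, |1|->1, |3|->5, |6|->10, |5|->8, |5|->8
Step 3: Attach original signs; sum ranks with positive sign and with negative sign.
W+ = 8 + 5 + 1 + 5 = 19
W- = 2.5 + 2.5 + 5 + 10 + 8 + 8 = 36
(Check: W+ + W- = 55 should equal n(n+1)/2 = 55.)
Step 4: Test statistic W = min(W+, W-) = 19.
Step 5: Ties in |d|, so use the tie-corrected normal approximation.
        E[W] = n(n+1)/4 = 10*11/4 = 27.5.
        Tie groups: |d|=2 (t=2), |d|=3 (t=3), |d|=5 (t=3); sum(t^3 - t) = 54.
        Var[W] = n(n+1)(2n+1)/24 - sum(t^3-t)/48 = 2310/24 - 54/48 = 95.125.
        z = (W - E[W]) / sqrt(Var[W]) = (19 - 27.5) / 9.7532 = -0.8715.
        Two-sided p = 2*Phi(z) = 0.383477.
Step 6: alpha = 0.1. fail to reject H0.

W+ = 19, W- = 36, W = min = 19, p = 0.383477, fail to reject H0.


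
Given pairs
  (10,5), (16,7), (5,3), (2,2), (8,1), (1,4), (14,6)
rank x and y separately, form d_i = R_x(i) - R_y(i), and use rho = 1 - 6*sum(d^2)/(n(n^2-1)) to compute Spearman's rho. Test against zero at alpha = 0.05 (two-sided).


Step 1: Rank x and y separately (midranks; no ties here).
rank(x): 10->5, 16->7, 5->3, 2->2, 8->4, 1->1, 14->6
rank(y): 5->5, 7->7, 3->3, 2->2, 1->1, 4->4, 6->6
Step 2: d_i = R_x(i) - R_y(i); compute d_i^2.
  (5-5)^2=0, (7-7)^2=0, (3-3)^2=0, (2-2)^2=0, (4-1)^2=9, (1-4)^2=9, (6-6)^2=0
sum(d^2) = 18.
Step 3: rho = 1 - 6*18 / (7*(7^2 - 1)) = 1 - 108/336 = 0.678571.
Step 4: Under H0, t = rho * sqrt((n-2)/(1-rho^2)) = 2.0657 ~ t(5).
Step 5: Two-sided p-value from the t-distribution with 5 df = 0.093750.
Step 6: alpha = 0.05. fail to reject H0.

rho = 0.6786, p = 0.093750, fail to reject H0 at alpha = 0.05.


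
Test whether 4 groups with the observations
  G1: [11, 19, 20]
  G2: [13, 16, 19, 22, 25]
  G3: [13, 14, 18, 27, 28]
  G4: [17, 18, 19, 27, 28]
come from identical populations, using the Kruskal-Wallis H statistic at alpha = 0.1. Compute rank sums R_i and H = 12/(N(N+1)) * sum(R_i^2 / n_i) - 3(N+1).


Step 1: Combine all N = 18 observations and assign midranks.
sorted (value, group, rank): (11,G1,1), (13,G2,2.5), (13,G3,2.5), (14,G3,4), (16,G2,5), (17,G4,6), (18,G3,7.5), (18,G4,7.5), (19,G1,10), (19,G2,10), (19,G4,10), (20,G1,12), (22,G2,13), (25,G2,14), (27,G3,15.5), (27,G4,15.5), (28,G3,17.5), (28,G4,17.5)
Step 2: Sum ranks within each group.
R_1 = 23 (n_1 = 3)
R_2 = 44.5 (n_2 = 5)
R_3 = 47 (n_3 = 5)
R_4 = 56.5 (n_4 = 5)
Step 3: H = 12/(N(N+1)) * sum(R_i^2/n_i) - 3(N+1)
     = 12/(18*19) * (23^2/3 + 44.5^2/5 + 47^2/5 + 56.5^2/5) - 3*19
     = 0.035088 * 1652.63 - 57
     = 0.987135.
Step 4: Ties present; correction factor C = 1 - 48/(18^3 - 18) = 0.991744. Corrected H = 0.987135 / 0.991744 = 0.995352.
Step 5: Under H0, H ~ chi^2(3); p-value = 0.802377.
Step 6: alpha = 0.1. fail to reject H0.

H = 0.9954, df = 3, p = 0.802377, fail to reject H0.


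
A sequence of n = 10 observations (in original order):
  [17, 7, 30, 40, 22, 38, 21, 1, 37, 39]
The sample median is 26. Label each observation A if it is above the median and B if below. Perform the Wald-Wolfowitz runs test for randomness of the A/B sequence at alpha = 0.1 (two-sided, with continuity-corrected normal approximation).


Step 1: Compute median = 26; label A = above, B = below.
Labels in order: BBAABABBAA  (n_A = 5, n_B = 5)
Step 2: Count runs R = 6.
Step 3: Under H0 (random ordering), E[R] = 2*n_A*n_B/(n_A+n_B) + 1 = 2*5*5/10 + 1 = 6.0000.
        Var[R] = 2*n_A*n_B*(2*n_A*n_B - n_A - n_B) / ((n_A+n_B)^2 * (n_A+n_B-1)) = 2000/900 = 2.2222.
        SD[R] = 1.4907.
Step 4: R = E[R], so z = 0 with no continuity correction.
Step 5: Two-sided p-value via normal approximation = 2*(1 - Phi(|z|)) = 1.000000.
Step 6: alpha = 0.1. fail to reject H0.

R = 6, z = 0.0000, p = 1.000000, fail to reject H0.


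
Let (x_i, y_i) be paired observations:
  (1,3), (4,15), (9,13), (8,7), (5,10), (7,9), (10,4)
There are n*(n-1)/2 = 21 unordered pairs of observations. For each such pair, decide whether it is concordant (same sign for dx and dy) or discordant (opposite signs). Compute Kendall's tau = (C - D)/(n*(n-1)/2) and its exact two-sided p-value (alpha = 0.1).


Step 1: Enumerate the 21 unordered pairs (i,j) with i<j and classify each by sign(x_j-x_i) * sign(y_j-y_i).
  (1,2):dx=+3,dy=+12->C; (1,3):dx=+8,dy=+10->C; (1,4):dx=+7,dy=+4->C; (1,5):dx=+4,dy=+7->C
  (1,6):dx=+6,dy=+6->C; (1,7):dx=+9,dy=+1->C; (2,3):dx=+5,dy=-2->D; (2,4):dx=+4,dy=-8->D
  (2,5):dx=+1,dy=-5->D; (2,6):dx=+3,dy=-6->D; (2,7):dx=+6,dy=-11->D; (3,4):dx=-1,dy=-6->C
  (3,5):dx=-4,dy=-3->C; (3,6):dx=-2,dy=-4->C; (3,7):dx=+1,dy=-9->D; (4,5):dx=-3,dy=+3->D
  (4,6):dx=-1,dy=+2->D; (4,7):dx=+2,dy=-3->D; (5,6):dx=+2,dy=-1->D; (5,7):dx=+5,dy=-6->D
  (6,7):dx=+3,dy=-5->D
Step 2: C = 9, D = 12, total pairs = 21.
Step 3: tau = (C - D)/(n(n-1)/2) = (9 - 12)/21 = -0.142857.
Step 4: Exact two-sided p-value (enumerate n! = 5040 permutations of y under H0): p = 0.772619.
Step 5: alpha = 0.1. fail to reject H0.

tau_b = -0.1429 (C=9, D=12), p = 0.772619, fail to reject H0.


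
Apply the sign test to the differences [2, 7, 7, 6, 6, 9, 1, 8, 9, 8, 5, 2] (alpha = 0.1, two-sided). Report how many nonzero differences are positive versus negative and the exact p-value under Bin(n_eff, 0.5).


Step 1: Discard zero differences. Original n = 12; n_eff = number of nonzero differences = 12.
Nonzero differences (with sign): +2, +7, +7, +6, +6, +9, +1, +8, +9, +8, +5, +2
Step 2: Count signs: positive = 12, negative = 0.
Step 3: Under H0: P(positive) = 0.5, so the number of positives S ~ Bin(12, 0.5).
Step 4: Two-sided exact p-value = sum of Bin(12,0.5) probabilities at or below the observed probability = 0.000488.
Step 5: alpha = 0.1. reject H0.

n_eff = 12, pos = 12, neg = 0, p = 0.000488, reject H0.


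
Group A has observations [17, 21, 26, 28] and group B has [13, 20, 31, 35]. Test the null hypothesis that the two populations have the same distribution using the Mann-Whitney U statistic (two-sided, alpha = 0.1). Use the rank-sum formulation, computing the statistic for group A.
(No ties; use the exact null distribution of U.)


Step 1: Combine and sort all 8 observations; assign midranks.
sorted (value, group): (13,Y), (17,X), (20,Y), (21,X), (26,X), (28,X), (31,Y), (35,Y)
ranks: 13->1, 17->2, 20->3, 21->4, 26->5, 28->6, 31->7, 35->8
Step 2: Rank sum for X: R1 = 2 + 4 + 5 + 6 = 17.
Step 3: U_X = R1 - n1(n1+1)/2 = 17 - 4*5/2 = 17 - 10 = 7.
       U_Y = n1*n2 - U_X = 16 - 7 = 9.
Step 4: No ties, so the exact null distribution of U (based on enumerating the C(8,4) = 70 equally likely rank assignments) gives the two-sided p-value.
Step 5: p-value = 0.885714; compare to alpha = 0.1. fail to reject H0.

U_X = 7, p = 0.885714, fail to reject H0 at alpha = 0.1.


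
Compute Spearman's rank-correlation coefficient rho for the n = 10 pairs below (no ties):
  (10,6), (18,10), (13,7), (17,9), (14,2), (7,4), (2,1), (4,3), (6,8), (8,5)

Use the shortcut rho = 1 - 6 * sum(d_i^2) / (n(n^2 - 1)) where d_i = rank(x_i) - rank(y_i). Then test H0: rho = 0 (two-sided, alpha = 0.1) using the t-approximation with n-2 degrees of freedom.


Step 1: Rank x and y separately (midranks; no ties here).
rank(x): 10->6, 18->10, 13->7, 17->9, 14->8, 7->4, 2->1, 4->2, 6->3, 8->5
rank(y): 6->6, 10->10, 7->7, 9->9, 2->2, 4->4, 1->1, 3->3, 8->8, 5->5
Step 2: d_i = R_x(i) - R_y(i); compute d_i^2.
  (6-6)^2=0, (10-10)^2=0, (7-7)^2=0, (9-9)^2=0, (8-2)^2=36, (4-4)^2=0, (1-1)^2=0, (2-3)^2=1, (3-8)^2=25, (5-5)^2=0
sum(d^2) = 62.
Step 3: rho = 1 - 6*62 / (10*(10^2 - 1)) = 1 - 372/990 = 0.624242.
Step 4: Under H0, t = rho * sqrt((n-2)/(1-rho^2)) = 2.2601 ~ t(8).
Step 5: Two-sided p-value from the t-distribution with 8 df = 0.053718.
Step 6: alpha = 0.1. reject H0.

rho = 0.6242, p = 0.053718, reject H0 at alpha = 0.1.


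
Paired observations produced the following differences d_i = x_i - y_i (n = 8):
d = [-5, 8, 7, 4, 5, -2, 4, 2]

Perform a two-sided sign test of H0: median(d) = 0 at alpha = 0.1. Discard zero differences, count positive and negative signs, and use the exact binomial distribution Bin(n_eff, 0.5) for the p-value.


Step 1: Discard zero differences. Original n = 8; n_eff = number of nonzero differences = 8.
Nonzero differences (with sign): -5, +8, +7, +4, +5, -2, +4, +2
Step 2: Count signs: positive = 6, negative = 2.
Step 3: Under H0: P(positive) = 0.5, so the number of positives S ~ Bin(8, 0.5).
Step 4: Two-sided exact p-value = sum of Bin(8,0.5) probabilities at or below the observed probability = 0.289062.
Step 5: alpha = 0.1. fail to reject H0.

n_eff = 8, pos = 6, neg = 2, p = 0.289062, fail to reject H0.


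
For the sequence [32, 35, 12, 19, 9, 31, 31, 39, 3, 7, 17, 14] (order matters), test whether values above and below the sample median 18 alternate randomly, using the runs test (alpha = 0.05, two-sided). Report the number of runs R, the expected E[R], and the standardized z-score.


Step 1: Compute median = 18; label A = above, B = below.
Labels in order: AABABAAABBBB  (n_A = 6, n_B = 6)
Step 2: Count runs R = 6.
Step 3: Under H0 (random ordering), E[R] = 2*n_A*n_B/(n_A+n_B) + 1 = 2*6*6/12 + 1 = 7.0000.
        Var[R] = 2*n_A*n_B*(2*n_A*n_B - n_A - n_B) / ((n_A+n_B)^2 * (n_A+n_B-1)) = 4320/1584 = 2.7273.
        SD[R] = 1.6514.
Step 4: Continuity-corrected z = (R + 0.5 - E[R]) / SD[R] = (6 + 0.5 - 7.0000) / 1.6514 = -0.3028.
Step 5: Two-sided p-value via normal approximation = 2*(1 - Phi(|z|)) = 0.762069.
Step 6: alpha = 0.05. fail to reject H0.

R = 6, z = -0.3028, p = 0.762069, fail to reject H0.


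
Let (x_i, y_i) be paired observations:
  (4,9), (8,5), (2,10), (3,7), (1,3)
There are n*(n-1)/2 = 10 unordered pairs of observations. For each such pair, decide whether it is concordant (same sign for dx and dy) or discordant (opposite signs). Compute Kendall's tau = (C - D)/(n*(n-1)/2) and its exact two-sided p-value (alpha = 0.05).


Step 1: Enumerate the 10 unordered pairs (i,j) with i<j and classify each by sign(x_j-x_i) * sign(y_j-y_i).
  (1,2):dx=+4,dy=-4->D; (1,3):dx=-2,dy=+1->D; (1,4):dx=-1,dy=-2->C; (1,5):dx=-3,dy=-6->C
  (2,3):dx=-6,dy=+5->D; (2,4):dx=-5,dy=+2->D; (2,5):dx=-7,dy=-2->C; (3,4):dx=+1,dy=-3->D
  (3,5):dx=-1,dy=-7->C; (4,5):dx=-2,dy=-4->C
Step 2: C = 5, D = 5, total pairs = 10.
Step 3: tau = (C - D)/(n(n-1)/2) = (5 - 5)/10 = 0.000000.
Step 4: Exact two-sided p-value (enumerate n! = 120 permutations of y under H0): p = 1.000000.
Step 5: alpha = 0.05. fail to reject H0.

tau_b = 0.0000 (C=5, D=5), p = 1.000000, fail to reject H0.


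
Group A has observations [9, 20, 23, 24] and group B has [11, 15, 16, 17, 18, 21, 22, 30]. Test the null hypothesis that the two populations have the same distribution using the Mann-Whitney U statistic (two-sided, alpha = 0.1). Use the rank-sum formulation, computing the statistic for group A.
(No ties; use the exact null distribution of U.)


Step 1: Combine and sort all 12 observations; assign midranks.
sorted (value, group): (9,X), (11,Y), (15,Y), (16,Y), (17,Y), (18,Y), (20,X), (21,Y), (22,Y), (23,X), (24,X), (30,Y)
ranks: 9->1, 11->2, 15->3, 16->4, 17->5, 18->6, 20->7, 21->8, 22->9, 23->10, 24->11, 30->12
Step 2: Rank sum for X: R1 = 1 + 7 + 10 + 11 = 29.
Step 3: U_X = R1 - n1(n1+1)/2 = 29 - 4*5/2 = 29 - 10 = 19.
       U_Y = n1*n2 - U_X = 32 - 19 = 13.
Step 4: No ties, so the exact null distribution of U (based on enumerating the C(12,4) = 495 equally likely rank assignments) gives the two-sided p-value.
Step 5: p-value = 0.682828; compare to alpha = 0.1. fail to reject H0.

U_X = 19, p = 0.682828, fail to reject H0 at alpha = 0.1.


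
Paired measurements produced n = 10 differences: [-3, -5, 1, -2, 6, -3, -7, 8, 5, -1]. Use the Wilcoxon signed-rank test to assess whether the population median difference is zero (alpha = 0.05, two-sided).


Step 1: Drop any zero differences (none here) and take |d_i|.
|d| = [3, 5, 1, 2, 6, 3, 7, 8, 5, 1]
Step 2: Midrank |d_i| (ties get averaged ranks).
ranks: |3|->4.5, |5|->6.5, |1|->1.5, |2|->3, |6|->8, |3|->4.5, |7|->9, |8|->10, |5|->6.5, |1|->1.5
Step 3: Attach original signs; sum ranks with positive sign and with negative sign.
W+ = 1.5 + 8 + 10 + 6.5 = 26
W- = 4.5 + 6.5 + 3 + 4.5 + 9 + 1.5 = 29
(Check: W+ + W- = 55 should equal n(n+1)/2 = 55.)
Step 4: Test statistic W = min(W+, W-) = 26.
Step 5: Ties in |d|, so use the tie-corrected normal approximation.
        E[W] = n(n+1)/4 = 10*11/4 = 27.5.
        Tie groups: |d|=1 (t=2), |d|=3 (t=2), |d|=5 (t=2); sum(t^3 - t) = 18.
        Var[W] = n(n+1)(2n+1)/24 - sum(t^3-t)/48 = 2310/24 - 18/48 = 95.875.
        z = (W - E[W]) / sqrt(Var[W]) = (26 - 27.5) / 9.7916 = -0.1532.
        Two-sided p = 2*Phi(z) = 0.878246.
Step 6: alpha = 0.05. fail to reject H0.

W+ = 26, W- = 29, W = min = 26, p = 0.878246, fail to reject H0.


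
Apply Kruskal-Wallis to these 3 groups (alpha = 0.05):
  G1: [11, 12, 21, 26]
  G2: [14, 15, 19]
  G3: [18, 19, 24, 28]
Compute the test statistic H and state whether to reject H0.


Step 1: Combine all N = 11 observations and assign midranks.
sorted (value, group, rank): (11,G1,1), (12,G1,2), (14,G2,3), (15,G2,4), (18,G3,5), (19,G2,6.5), (19,G3,6.5), (21,G1,8), (24,G3,9), (26,G1,10), (28,G3,11)
Step 2: Sum ranks within each group.
R_1 = 21 (n_1 = 4)
R_2 = 13.5 (n_2 = 3)
R_3 = 31.5 (n_3 = 4)
Step 3: H = 12/(N(N+1)) * sum(R_i^2/n_i) - 3(N+1)
     = 12/(11*12) * (21^2/4 + 13.5^2/3 + 31.5^2/4) - 3*12
     = 0.090909 * 419.062 - 36
     = 2.096591.
Step 4: Ties present; correction factor C = 1 - 6/(11^3 - 11) = 0.995455. Corrected H = 2.096591 / 0.995455 = 2.106164.
Step 5: Under H0, H ~ chi^2(2); p-value = 0.348861.
Step 6: alpha = 0.05. fail to reject H0.

H = 2.1062, df = 2, p = 0.348861, fail to reject H0.


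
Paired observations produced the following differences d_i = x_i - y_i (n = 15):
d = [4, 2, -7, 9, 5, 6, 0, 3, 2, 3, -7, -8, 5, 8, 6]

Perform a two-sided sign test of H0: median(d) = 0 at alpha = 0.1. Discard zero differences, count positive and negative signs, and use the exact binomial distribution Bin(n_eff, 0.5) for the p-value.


Step 1: Discard zero differences. Original n = 15; n_eff = number of nonzero differences = 14.
Nonzero differences (with sign): +4, +2, -7, +9, +5, +6, +3, +2, +3, -7, -8, +5, +8, +6
Step 2: Count signs: positive = 11, negative = 3.
Step 3: Under H0: P(positive) = 0.5, so the number of positives S ~ Bin(14, 0.5).
Step 4: Two-sided exact p-value = sum of Bin(14,0.5) probabilities at or below the observed probability = 0.057373.
Step 5: alpha = 0.1. reject H0.

n_eff = 14, pos = 11, neg = 3, p = 0.057373, reject H0.


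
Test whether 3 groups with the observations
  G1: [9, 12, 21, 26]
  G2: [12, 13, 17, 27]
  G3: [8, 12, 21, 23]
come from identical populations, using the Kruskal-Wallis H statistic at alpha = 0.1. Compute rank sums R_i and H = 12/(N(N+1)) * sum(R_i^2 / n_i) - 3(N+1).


Step 1: Combine all N = 12 observations and assign midranks.
sorted (value, group, rank): (8,G3,1), (9,G1,2), (12,G1,4), (12,G2,4), (12,G3,4), (13,G2,6), (17,G2,7), (21,G1,8.5), (21,G3,8.5), (23,G3,10), (26,G1,11), (27,G2,12)
Step 2: Sum ranks within each group.
R_1 = 25.5 (n_1 = 4)
R_2 = 29 (n_2 = 4)
R_3 = 23.5 (n_3 = 4)
Step 3: H = 12/(N(N+1)) * sum(R_i^2/n_i) - 3(N+1)
     = 12/(12*13) * (25.5^2/4 + 29^2/4 + 23.5^2/4) - 3*13
     = 0.076923 * 510.875 - 39
     = 0.298077.
Step 4: Ties present; correction factor C = 1 - 30/(12^3 - 12) = 0.982517. Corrected H = 0.298077 / 0.982517 = 0.303381.
Step 5: Under H0, H ~ chi^2(2); p-value = 0.859254.
Step 6: alpha = 0.1. fail to reject H0.

H = 0.3034, df = 2, p = 0.859254, fail to reject H0.


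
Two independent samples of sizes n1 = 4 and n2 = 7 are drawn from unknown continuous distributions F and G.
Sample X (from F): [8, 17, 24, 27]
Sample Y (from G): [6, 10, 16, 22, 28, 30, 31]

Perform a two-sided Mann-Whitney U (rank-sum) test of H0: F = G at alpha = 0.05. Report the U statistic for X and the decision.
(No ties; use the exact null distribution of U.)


Step 1: Combine and sort all 11 observations; assign midranks.
sorted (value, group): (6,Y), (8,X), (10,Y), (16,Y), (17,X), (22,Y), (24,X), (27,X), (28,Y), (30,Y), (31,Y)
ranks: 6->1, 8->2, 10->3, 16->4, 17->5, 22->6, 24->7, 27->8, 28->9, 30->10, 31->11
Step 2: Rank sum for X: R1 = 2 + 5 + 7 + 8 = 22.
Step 3: U_X = R1 - n1(n1+1)/2 = 22 - 4*5/2 = 22 - 10 = 12.
       U_Y = n1*n2 - U_X = 28 - 12 = 16.
Step 4: No ties, so the exact null distribution of U (based on enumerating the C(11,4) = 330 equally likely rank assignments) gives the two-sided p-value.
Step 5: p-value = 0.787879; compare to alpha = 0.05. fail to reject H0.

U_X = 12, p = 0.787879, fail to reject H0 at alpha = 0.05.


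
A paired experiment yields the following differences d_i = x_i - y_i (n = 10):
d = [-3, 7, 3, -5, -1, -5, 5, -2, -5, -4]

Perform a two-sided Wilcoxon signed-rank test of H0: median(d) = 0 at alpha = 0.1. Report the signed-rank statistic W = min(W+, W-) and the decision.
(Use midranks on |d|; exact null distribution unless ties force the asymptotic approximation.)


Step 1: Drop any zero differences (none here) and take |d_i|.
|d| = [3, 7, 3, 5, 1, 5, 5, 2, 5, 4]
Step 2: Midrank |d_i| (ties get averaged ranks).
ranks: |3|->3.5, |7|->10, |3|->3.5, |5|->7.5, |1|->1, |5|->7.5, |5|->7.5, |2|->2, |5|->7.5, |4|->5
Step 3: Attach original signs; sum ranks with positive sign and with negative sign.
W+ = 10 + 3.5 + 7.5 = 21
W- = 3.5 + 7.5 + 1 + 7.5 + 2 + 7.5 + 5 = 34
(Check: W+ + W- = 55 should equal n(n+1)/2 = 55.)
Step 4: Test statistic W = min(W+, W-) = 21.
Step 5: Ties in |d|, so use the tie-corrected normal approximation.
        E[W] = n(n+1)/4 = 10*11/4 = 27.5.
        Tie groups: |d|=3 (t=2), |d|=5 (t=4); sum(t^3 - t) = 66.
        Var[W] = n(n+1)(2n+1)/24 - sum(t^3-t)/48 = 2310/24 - 66/48 = 94.875.
        z = (W - E[W]) / sqrt(Var[W]) = (21 - 27.5) / 9.7404 = -0.6673.
        Two-sided p = 2*Phi(z) = 0.504564.
Step 6: alpha = 0.1. fail to reject H0.

W+ = 21, W- = 34, W = min = 21, p = 0.504564, fail to reject H0.


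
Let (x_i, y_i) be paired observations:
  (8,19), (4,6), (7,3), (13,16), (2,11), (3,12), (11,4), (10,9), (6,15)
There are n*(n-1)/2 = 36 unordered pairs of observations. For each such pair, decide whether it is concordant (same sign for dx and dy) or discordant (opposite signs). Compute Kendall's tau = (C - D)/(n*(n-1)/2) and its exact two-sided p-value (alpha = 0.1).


Step 1: Enumerate the 36 unordered pairs (i,j) with i<j and classify each by sign(x_j-x_i) * sign(y_j-y_i).
  (1,2):dx=-4,dy=-13->C; (1,3):dx=-1,dy=-16->C; (1,4):dx=+5,dy=-3->D; (1,5):dx=-6,dy=-8->C
  (1,6):dx=-5,dy=-7->C; (1,7):dx=+3,dy=-15->D; (1,8):dx=+2,dy=-10->D; (1,9):dx=-2,dy=-4->C
  (2,3):dx=+3,dy=-3->D; (2,4):dx=+9,dy=+10->C; (2,5):dx=-2,dy=+5->D; (2,6):dx=-1,dy=+6->D
  (2,7):dx=+7,dy=-2->D; (2,8):dx=+6,dy=+3->C; (2,9):dx=+2,dy=+9->C; (3,4):dx=+6,dy=+13->C
  (3,5):dx=-5,dy=+8->D; (3,6):dx=-4,dy=+9->D; (3,7):dx=+4,dy=+1->C; (3,8):dx=+3,dy=+6->C
  (3,9):dx=-1,dy=+12->D; (4,5):dx=-11,dy=-5->C; (4,6):dx=-10,dy=-4->C; (4,7):dx=-2,dy=-12->C
  (4,8):dx=-3,dy=-7->C; (4,9):dx=-7,dy=-1->C; (5,6):dx=+1,dy=+1->C; (5,7):dx=+9,dy=-7->D
  (5,8):dx=+8,dy=-2->D; (5,9):dx=+4,dy=+4->C; (6,7):dx=+8,dy=-8->D; (6,8):dx=+7,dy=-3->D
  (6,9):dx=+3,dy=+3->C; (7,8):dx=-1,dy=+5->D; (7,9):dx=-5,dy=+11->D; (8,9):dx=-4,dy=+6->D
Step 2: C = 19, D = 17, total pairs = 36.
Step 3: tau = (C - D)/(n(n-1)/2) = (19 - 17)/36 = 0.055556.
Step 4: Exact two-sided p-value (enumerate n! = 362880 permutations of y under H0): p = 0.919455.
Step 5: alpha = 0.1. fail to reject H0.

tau_b = 0.0556 (C=19, D=17), p = 0.919455, fail to reject H0.


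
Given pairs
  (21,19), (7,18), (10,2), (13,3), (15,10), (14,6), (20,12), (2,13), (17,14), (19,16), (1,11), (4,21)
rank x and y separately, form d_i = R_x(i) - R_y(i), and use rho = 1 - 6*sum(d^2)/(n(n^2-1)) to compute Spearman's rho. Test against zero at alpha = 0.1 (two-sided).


Step 1: Rank x and y separately (midranks; no ties here).
rank(x): 21->12, 7->4, 10->5, 13->6, 15->8, 14->7, 20->11, 2->2, 17->9, 19->10, 1->1, 4->3
rank(y): 19->11, 18->10, 2->1, 3->2, 10->4, 6->3, 12->6, 13->7, 14->8, 16->9, 11->5, 21->12
Step 2: d_i = R_x(i) - R_y(i); compute d_i^2.
  (12-11)^2=1, (4-10)^2=36, (5-1)^2=16, (6-2)^2=16, (8-4)^2=16, (7-3)^2=16, (11-6)^2=25, (2-7)^2=25, (9-8)^2=1, (10-9)^2=1, (1-5)^2=16, (3-12)^2=81
sum(d^2) = 250.
Step 3: rho = 1 - 6*250 / (12*(12^2 - 1)) = 1 - 1500/1716 = 0.125874.
Step 4: Under H0, t = rho * sqrt((n-2)/(1-rho^2)) = 0.4012 ~ t(10).
Step 5: Two-sided p-value from the t-distribution with 10 df = 0.696683.
Step 6: alpha = 0.1. fail to reject H0.

rho = 0.1259, p = 0.696683, fail to reject H0 at alpha = 0.1.


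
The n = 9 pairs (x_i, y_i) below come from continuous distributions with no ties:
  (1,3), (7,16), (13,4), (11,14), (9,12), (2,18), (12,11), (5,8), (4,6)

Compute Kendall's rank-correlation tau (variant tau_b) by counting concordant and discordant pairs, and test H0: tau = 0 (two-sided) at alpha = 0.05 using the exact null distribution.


Step 1: Enumerate the 36 unordered pairs (i,j) with i<j and classify each by sign(x_j-x_i) * sign(y_j-y_i).
  (1,2):dx=+6,dy=+13->C; (1,3):dx=+12,dy=+1->C; (1,4):dx=+10,dy=+11->C; (1,5):dx=+8,dy=+9->C
  (1,6):dx=+1,dy=+15->C; (1,7):dx=+11,dy=+8->C; (1,8):dx=+4,dy=+5->C; (1,9):dx=+3,dy=+3->C
  (2,3):dx=+6,dy=-12->D; (2,4):dx=+4,dy=-2->D; (2,5):dx=+2,dy=-4->D; (2,6):dx=-5,dy=+2->D
  (2,7):dx=+5,dy=-5->D; (2,8):dx=-2,dy=-8->C; (2,9):dx=-3,dy=-10->C; (3,4):dx=-2,dy=+10->D
  (3,5):dx=-4,dy=+8->D; (3,6):dx=-11,dy=+14->D; (3,7):dx=-1,dy=+7->D; (3,8):dx=-8,dy=+4->D
  (3,9):dx=-9,dy=+2->D; (4,5):dx=-2,dy=-2->C; (4,6):dx=-9,dy=+4->D; (4,7):dx=+1,dy=-3->D
  (4,8):dx=-6,dy=-6->C; (4,9):dx=-7,dy=-8->C; (5,6):dx=-7,dy=+6->D; (5,7):dx=+3,dy=-1->D
  (5,8):dx=-4,dy=-4->C; (5,9):dx=-5,dy=-6->C; (6,7):dx=+10,dy=-7->D; (6,8):dx=+3,dy=-10->D
  (6,9):dx=+2,dy=-12->D; (7,8):dx=-7,dy=-3->C; (7,9):dx=-8,dy=-5->C; (8,9):dx=-1,dy=-2->C
Step 2: C = 18, D = 18, total pairs = 36.
Step 3: tau = (C - D)/(n(n-1)/2) = (18 - 18)/36 = 0.000000.
Step 4: Exact two-sided p-value (enumerate n! = 362880 permutations of y under H0): p = 1.000000.
Step 5: alpha = 0.05. fail to reject H0.

tau_b = 0.0000 (C=18, D=18), p = 1.000000, fail to reject H0.


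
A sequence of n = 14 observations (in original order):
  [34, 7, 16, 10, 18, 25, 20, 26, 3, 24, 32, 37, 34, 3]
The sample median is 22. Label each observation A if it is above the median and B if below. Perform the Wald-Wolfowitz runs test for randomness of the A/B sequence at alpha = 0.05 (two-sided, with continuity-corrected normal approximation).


Step 1: Compute median = 22; label A = above, B = below.
Labels in order: ABBBBABABAAAAB  (n_A = 7, n_B = 7)
Step 2: Count runs R = 8.
Step 3: Under H0 (random ordering), E[R] = 2*n_A*n_B/(n_A+n_B) + 1 = 2*7*7/14 + 1 = 8.0000.
        Var[R] = 2*n_A*n_B*(2*n_A*n_B - n_A - n_B) / ((n_A+n_B)^2 * (n_A+n_B-1)) = 8232/2548 = 3.2308.
        SD[R] = 1.7974.
Step 4: R = E[R], so z = 0 with no continuity correction.
Step 5: Two-sided p-value via normal approximation = 2*(1 - Phi(|z|)) = 1.000000.
Step 6: alpha = 0.05. fail to reject H0.

R = 8, z = 0.0000, p = 1.000000, fail to reject H0.


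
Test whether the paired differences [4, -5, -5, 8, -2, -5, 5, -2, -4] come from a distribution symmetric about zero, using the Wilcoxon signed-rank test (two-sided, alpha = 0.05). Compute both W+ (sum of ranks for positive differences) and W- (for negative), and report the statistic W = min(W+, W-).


Step 1: Drop any zero differences (none here) and take |d_i|.
|d| = [4, 5, 5, 8, 2, 5, 5, 2, 4]
Step 2: Midrank |d_i| (ties get averaged ranks).
ranks: |4|->3.5, |5|->6.5, |5|->6.5, |8|->9, |2|->1.5, |5|->6.5, |5|->6.5, |2|->1.5, |4|->3.5
Step 3: Attach original signs; sum ranks with positive sign and with negative sign.
W+ = 3.5 + 9 + 6.5 = 19
W- = 6.5 + 6.5 + 1.5 + 6.5 + 1.5 + 3.5 = 26
(Check: W+ + W- = 45 should equal n(n+1)/2 = 45.)
Step 4: Test statistic W = min(W+, W-) = 19.
Step 5: Ties in |d|, so use the tie-corrected normal approximation.
        E[W] = n(n+1)/4 = 9*10/4 = 22.5.
        Tie groups: |d|=2 (t=2), |d|=4 (t=2), |d|=5 (t=4); sum(t^3 - t) = 72.
        Var[W] = n(n+1)(2n+1)/24 - sum(t^3-t)/48 = 1710/24 - 72/48 = 69.75.
        z = (W - E[W]) / sqrt(Var[W]) = (19 - 22.5) / 8.3516 = -0.4191.
        Two-sided p = 2*Phi(z) = 0.675158.
Step 6: alpha = 0.05. fail to reject H0.

W+ = 19, W- = 26, W = min = 19, p = 0.675158, fail to reject H0.


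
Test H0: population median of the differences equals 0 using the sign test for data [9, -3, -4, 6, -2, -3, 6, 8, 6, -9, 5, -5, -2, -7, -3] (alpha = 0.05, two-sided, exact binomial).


Step 1: Discard zero differences. Original n = 15; n_eff = number of nonzero differences = 15.
Nonzero differences (with sign): +9, -3, -4, +6, -2, -3, +6, +8, +6, -9, +5, -5, -2, -7, -3
Step 2: Count signs: positive = 6, negative = 9.
Step 3: Under H0: P(positive) = 0.5, so the number of positives S ~ Bin(15, 0.5).
Step 4: Two-sided exact p-value = sum of Bin(15,0.5) probabilities at or below the observed probability = 0.607239.
Step 5: alpha = 0.05. fail to reject H0.

n_eff = 15, pos = 6, neg = 9, p = 0.607239, fail to reject H0.


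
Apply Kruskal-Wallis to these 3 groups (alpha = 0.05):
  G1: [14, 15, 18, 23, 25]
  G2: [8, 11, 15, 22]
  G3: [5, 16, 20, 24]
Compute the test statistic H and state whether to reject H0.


Step 1: Combine all N = 13 observations and assign midranks.
sorted (value, group, rank): (5,G3,1), (8,G2,2), (11,G2,3), (14,G1,4), (15,G1,5.5), (15,G2,5.5), (16,G3,7), (18,G1,8), (20,G3,9), (22,G2,10), (23,G1,11), (24,G3,12), (25,G1,13)
Step 2: Sum ranks within each group.
R_1 = 41.5 (n_1 = 5)
R_2 = 20.5 (n_2 = 4)
R_3 = 29 (n_3 = 4)
Step 3: H = 12/(N(N+1)) * sum(R_i^2/n_i) - 3(N+1)
     = 12/(13*14) * (41.5^2/5 + 20.5^2/4 + 29^2/4) - 3*14
     = 0.065934 * 659.763 - 42
     = 1.500824.
Step 4: Ties present; correction factor C = 1 - 6/(13^3 - 13) = 0.997253. Corrected H = 1.500824 / 0.997253 = 1.504959.
Step 5: Under H0, H ~ chi^2(2); p-value = 0.471197.
Step 6: alpha = 0.05. fail to reject H0.

H = 1.5050, df = 2, p = 0.471197, fail to reject H0.


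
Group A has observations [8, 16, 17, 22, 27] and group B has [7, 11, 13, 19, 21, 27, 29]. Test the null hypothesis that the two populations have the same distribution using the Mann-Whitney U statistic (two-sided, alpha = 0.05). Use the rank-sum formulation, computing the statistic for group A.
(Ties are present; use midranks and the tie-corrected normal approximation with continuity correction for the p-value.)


Step 1: Combine and sort all 12 observations; assign midranks.
sorted (value, group): (7,Y), (8,X), (11,Y), (13,Y), (16,X), (17,X), (19,Y), (21,Y), (22,X), (27,X), (27,Y), (29,Y)
ranks: 7->1, 8->2, 11->3, 13->4, 16->5, 17->6, 19->7, 21->8, 22->9, 27->10.5, 27->10.5, 29->12
Step 2: Rank sum for X: R1 = 2 + 5 + 6 + 9 + 10.5 = 32.5.
Step 3: U_X = R1 - n1(n1+1)/2 = 32.5 - 5*6/2 = 32.5 - 15 = 17.5.
       U_Y = n1*n2 - U_X = 35 - 17.5 = 17.5.
Step 4: Ties are present, so use the tie-corrected normal approximation (with continuity correction) for the p-value.
Step 5: p-value = 1.000000; compare to alpha = 0.05. fail to reject H0.

U_X = 17.5, p = 1.000000, fail to reject H0 at alpha = 0.05.


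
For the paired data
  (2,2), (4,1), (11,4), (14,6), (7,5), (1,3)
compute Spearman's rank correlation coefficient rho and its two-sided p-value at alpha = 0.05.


Step 1: Rank x and y separately (midranks; no ties here).
rank(x): 2->2, 4->3, 11->5, 14->6, 7->4, 1->1
rank(y): 2->2, 1->1, 4->4, 6->6, 5->5, 3->3
Step 2: d_i = R_x(i) - R_y(i); compute d_i^2.
  (2-2)^2=0, (3-1)^2=4, (5-4)^2=1, (6-6)^2=0, (4-5)^2=1, (1-3)^2=4
sum(d^2) = 10.
Step 3: rho = 1 - 6*10 / (6*(6^2 - 1)) = 1 - 60/210 = 0.714286.
Step 4: Under H0, t = rho * sqrt((n-2)/(1-rho^2)) = 2.0412 ~ t(4).
Step 5: Two-sided p-value from the t-distribution with 4 df = 0.110787.
Step 6: alpha = 0.05. fail to reject H0.

rho = 0.7143, p = 0.110787, fail to reject H0 at alpha = 0.05.


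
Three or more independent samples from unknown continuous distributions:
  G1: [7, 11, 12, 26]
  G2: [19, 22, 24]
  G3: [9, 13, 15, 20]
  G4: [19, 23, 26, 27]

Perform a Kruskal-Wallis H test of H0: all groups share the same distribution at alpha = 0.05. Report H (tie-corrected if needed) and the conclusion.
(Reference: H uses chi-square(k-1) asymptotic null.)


Step 1: Combine all N = 15 observations and assign midranks.
sorted (value, group, rank): (7,G1,1), (9,G3,2), (11,G1,3), (12,G1,4), (13,G3,5), (15,G3,6), (19,G2,7.5), (19,G4,7.5), (20,G3,9), (22,G2,10), (23,G4,11), (24,G2,12), (26,G1,13.5), (26,G4,13.5), (27,G4,15)
Step 2: Sum ranks within each group.
R_1 = 21.5 (n_1 = 4)
R_2 = 29.5 (n_2 = 3)
R_3 = 22 (n_3 = 4)
R_4 = 47 (n_4 = 4)
Step 3: H = 12/(N(N+1)) * sum(R_i^2/n_i) - 3(N+1)
     = 12/(15*16) * (21.5^2/4 + 29.5^2/3 + 22^2/4 + 47^2/4) - 3*16
     = 0.050000 * 1078.9 - 48
     = 5.944792.
Step 4: Ties present; correction factor C = 1 - 12/(15^3 - 15) = 0.996429. Corrected H = 5.944792 / 0.996429 = 5.966099.
Step 5: Under H0, H ~ chi^2(3); p-value = 0.113271.
Step 6: alpha = 0.05. fail to reject H0.

H = 5.9661, df = 3, p = 0.113271, fail to reject H0.


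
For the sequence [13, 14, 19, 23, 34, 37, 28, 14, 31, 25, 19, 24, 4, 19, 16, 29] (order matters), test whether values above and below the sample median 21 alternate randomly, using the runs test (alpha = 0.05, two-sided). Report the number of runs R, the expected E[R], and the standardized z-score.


Step 1: Compute median = 21; label A = above, B = below.
Labels in order: BBBAAAABAABABBBA  (n_A = 8, n_B = 8)
Step 2: Count runs R = 8.
Step 3: Under H0 (random ordering), E[R] = 2*n_A*n_B/(n_A+n_B) + 1 = 2*8*8/16 + 1 = 9.0000.
        Var[R] = 2*n_A*n_B*(2*n_A*n_B - n_A - n_B) / ((n_A+n_B)^2 * (n_A+n_B-1)) = 14336/3840 = 3.7333.
        SD[R] = 1.9322.
Step 4: Continuity-corrected z = (R + 0.5 - E[R]) / SD[R] = (8 + 0.5 - 9.0000) / 1.9322 = -0.2588.
Step 5: Two-sided p-value via normal approximation = 2*(1 - Phi(|z|)) = 0.795809.
Step 6: alpha = 0.05. fail to reject H0.

R = 8, z = -0.2588, p = 0.795809, fail to reject H0.


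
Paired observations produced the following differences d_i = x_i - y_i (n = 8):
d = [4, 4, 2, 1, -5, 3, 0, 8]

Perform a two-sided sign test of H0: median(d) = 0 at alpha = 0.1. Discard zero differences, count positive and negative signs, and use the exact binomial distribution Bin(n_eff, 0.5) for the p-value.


Step 1: Discard zero differences. Original n = 8; n_eff = number of nonzero differences = 7.
Nonzero differences (with sign): +4, +4, +2, +1, -5, +3, +8
Step 2: Count signs: positive = 6, negative = 1.
Step 3: Under H0: P(positive) = 0.5, so the number of positives S ~ Bin(7, 0.5).
Step 4: Two-sided exact p-value = sum of Bin(7,0.5) probabilities at or below the observed probability = 0.125000.
Step 5: alpha = 0.1. fail to reject H0.

n_eff = 7, pos = 6, neg = 1, p = 0.125000, fail to reject H0.
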